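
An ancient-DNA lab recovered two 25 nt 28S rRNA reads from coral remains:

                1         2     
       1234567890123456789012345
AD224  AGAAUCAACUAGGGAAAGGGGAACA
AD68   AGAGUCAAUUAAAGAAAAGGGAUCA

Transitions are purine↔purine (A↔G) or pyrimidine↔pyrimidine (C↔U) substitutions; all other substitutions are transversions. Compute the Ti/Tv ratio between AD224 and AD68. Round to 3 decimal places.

Differing sites — 4:A/G (Ti); 9:C/U (Ti); 12:G/A (Ti); 13:G/A (Ti); 18:G/A (Ti); 23:A/U (Tv).
Of the 6 differences, 5 transitions and 1 transversion, so Ti/Tv = 5/1 = 5.000.

5.000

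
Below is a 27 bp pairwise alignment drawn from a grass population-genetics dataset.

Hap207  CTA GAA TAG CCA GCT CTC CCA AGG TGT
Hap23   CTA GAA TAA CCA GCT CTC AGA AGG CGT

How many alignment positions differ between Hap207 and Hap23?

The sequences differ at positions 9 (G/A), 19 (C/A), 20 (C/G), 25 (T/C).
That gives 4 mismatches out of 27 aligned sites, so the Hamming distance is 4.

4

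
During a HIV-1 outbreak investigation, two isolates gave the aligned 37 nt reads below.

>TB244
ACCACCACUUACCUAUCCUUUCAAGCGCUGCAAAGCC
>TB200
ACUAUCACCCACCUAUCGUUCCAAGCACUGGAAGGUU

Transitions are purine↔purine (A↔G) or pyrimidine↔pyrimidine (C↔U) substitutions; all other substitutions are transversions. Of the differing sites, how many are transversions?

The sequences differ at positions 3 (C/U, transition), 5 (C/U, transition), 9 (U/C, transition), 10 (U/C, transition), 18 (C/G, transversion), 21 (U/C, transition), 27 (G/A, transition), 31 (C/G, transversion), 34 (A/G, transition), 36 (C/U, transition), 37 (C/U, transition).
Of the 11 differences, 9 transitions and 2 transversions, so the answer is 2.

2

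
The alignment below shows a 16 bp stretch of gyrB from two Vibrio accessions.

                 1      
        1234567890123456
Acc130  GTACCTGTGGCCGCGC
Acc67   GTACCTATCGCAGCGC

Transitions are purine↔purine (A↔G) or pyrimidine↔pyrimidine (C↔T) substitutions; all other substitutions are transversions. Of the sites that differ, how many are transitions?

1

Differing sites — 7:G/A (Ti); 9:G/C (Tv); 12:C/A (Tv).
Of the 3 differences, 1 transition and 2 transversions, so the answer is 1.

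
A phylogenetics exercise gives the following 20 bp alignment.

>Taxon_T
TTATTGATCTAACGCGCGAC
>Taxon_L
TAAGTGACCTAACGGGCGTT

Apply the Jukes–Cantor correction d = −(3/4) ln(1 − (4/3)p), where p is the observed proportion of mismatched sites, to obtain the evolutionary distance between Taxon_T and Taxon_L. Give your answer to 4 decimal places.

Mismatches occur at site 2 (T↔A), site 4 (T↔G), site 8 (T↔C), site 15 (C↔G), site 19 (A↔T), site 20 (C↔T).
p = 6/20 = 0.300000.
d = −0.75 · ln(1 − (4/3)·0.300000) = −0.75 · ln(0.600000) = −0.75 · (-0.510826) = 0.3831.

0.3831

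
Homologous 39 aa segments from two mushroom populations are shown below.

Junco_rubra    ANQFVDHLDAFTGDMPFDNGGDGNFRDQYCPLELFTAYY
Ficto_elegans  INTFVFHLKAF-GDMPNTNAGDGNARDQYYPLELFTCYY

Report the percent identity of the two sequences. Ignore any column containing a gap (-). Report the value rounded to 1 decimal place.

Excluding the 1 gap column leaves 38 comparable sites.
The sequences differ at positions 1 (A/I), 3 (Q/T), 6 (D/F), 9 (D/K), 17 (F/N), 18 (D/T), 20 (G/A), 25 (F/A), 30 (C/Y), 37 (A/C).
28 of the 38 comparable sites match, so the percent identity is 28/38 × 100 = 73.7%.

73.7%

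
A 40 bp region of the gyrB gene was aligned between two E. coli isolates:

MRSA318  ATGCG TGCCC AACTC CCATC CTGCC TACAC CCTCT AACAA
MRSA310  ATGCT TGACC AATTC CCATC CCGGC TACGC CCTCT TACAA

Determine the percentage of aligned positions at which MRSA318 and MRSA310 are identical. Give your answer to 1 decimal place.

Differing sites — 5:G/T; 8:C/A; 13:C/T; 22:T/C; 24:C/G; 29:A/G; 36:A/T.
33 of the 40 sites match, so the percent identity is 33/40 × 100 = 82.5%.

82.5%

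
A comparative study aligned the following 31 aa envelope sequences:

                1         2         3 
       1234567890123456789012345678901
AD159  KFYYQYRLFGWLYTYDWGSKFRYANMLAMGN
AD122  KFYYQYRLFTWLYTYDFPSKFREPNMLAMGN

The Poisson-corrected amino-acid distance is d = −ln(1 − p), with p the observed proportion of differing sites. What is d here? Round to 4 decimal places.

0.1759

The sequences differ at positions 10 (G/T), 17 (W/F), 18 (G/P), 23 (Y/E), 24 (A/P).
p = 5/31 = 0.161290.
d = −ln(1 − 0.161290) = −ln(0.838710) = 0.1759.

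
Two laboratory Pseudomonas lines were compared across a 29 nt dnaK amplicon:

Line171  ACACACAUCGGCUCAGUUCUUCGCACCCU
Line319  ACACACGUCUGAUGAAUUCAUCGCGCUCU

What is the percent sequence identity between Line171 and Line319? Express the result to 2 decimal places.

Differing sites — 7:A/G; 10:G/U; 12:C/A; 14:C/G; 16:G/A; 20:U/A; 25:A/G; 27:C/U.
21 of the 29 sites match, so the percent identity is 21/29 × 100 = 72.41%.

72.41%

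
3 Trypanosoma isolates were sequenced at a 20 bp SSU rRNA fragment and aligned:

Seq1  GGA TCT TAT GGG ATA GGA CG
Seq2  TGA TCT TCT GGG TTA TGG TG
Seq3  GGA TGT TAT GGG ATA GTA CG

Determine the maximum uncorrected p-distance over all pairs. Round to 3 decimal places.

0.400

Pairwise Hamming distances:
  Seq1 vs Seq2: 6
  Seq1 vs Seq3: 2
  Seq2 vs Seq3: 8
The largest is 8 mismatches, between Seq2 and Seq3; p = 8/20 = 0.400.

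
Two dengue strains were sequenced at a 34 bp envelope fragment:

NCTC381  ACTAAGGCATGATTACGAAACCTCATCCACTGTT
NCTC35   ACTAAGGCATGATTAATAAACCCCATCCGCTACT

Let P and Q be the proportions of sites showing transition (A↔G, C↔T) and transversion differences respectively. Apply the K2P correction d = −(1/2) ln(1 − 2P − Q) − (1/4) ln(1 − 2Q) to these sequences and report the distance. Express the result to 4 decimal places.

Mismatches occur at site 16 (C→A, transversion), site 17 (G→T, transversion), site 23 (T→C, transition), site 29 (A→G, transition), site 32 (G→A, transition), site 33 (T→C, transition).
Of the 6 differences, 4 transitions and 2 transversions over 34 sites: P = 4/34 = 0.117647, Q = 2/34 = 0.058824.
d = −0.5·ln(0.705882) − 0.25·ln(0.882352) = −0.5·(-0.348307) − 0.25·(-0.125164) = 0.2054.

0.2054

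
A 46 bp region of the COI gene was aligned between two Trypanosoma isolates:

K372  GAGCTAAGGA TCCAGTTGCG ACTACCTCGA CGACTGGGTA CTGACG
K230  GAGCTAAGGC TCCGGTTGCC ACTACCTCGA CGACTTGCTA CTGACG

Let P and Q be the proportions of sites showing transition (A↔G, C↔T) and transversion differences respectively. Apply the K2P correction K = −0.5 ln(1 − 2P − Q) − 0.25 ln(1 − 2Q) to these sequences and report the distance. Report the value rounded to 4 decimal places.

Differing sites — 10:A/C (Tv); 14:A/G (Ti); 20:G/C (Tv); 36:G/T (Tv); 38:G/C (Tv).
Of the 5 differences, 1 transition and 4 transversions over 46 sites: P = 1/46 = 0.021739, Q = 4/46 = 0.086957.
d = −0.5·ln(0.869565) − 0.25·ln(0.826086) = −0.5·(-0.139762) − 0.25·(-0.191056) = 0.1176.

0.1176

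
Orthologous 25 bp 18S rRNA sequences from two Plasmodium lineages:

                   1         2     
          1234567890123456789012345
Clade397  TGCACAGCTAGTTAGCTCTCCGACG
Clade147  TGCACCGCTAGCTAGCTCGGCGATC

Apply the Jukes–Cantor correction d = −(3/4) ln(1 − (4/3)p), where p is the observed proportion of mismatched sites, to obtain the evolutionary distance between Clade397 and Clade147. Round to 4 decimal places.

Differing sites — 6:A/C; 12:T/C; 19:T/G; 20:C/G; 24:C/T; 25:G/C.
p = 6/25 = 0.240000.
d = −0.75 · ln(1 − (4/3)·0.240000) = −0.75 · ln(0.680000) = −0.75 · (-0.385662) = 0.2892.

0.2892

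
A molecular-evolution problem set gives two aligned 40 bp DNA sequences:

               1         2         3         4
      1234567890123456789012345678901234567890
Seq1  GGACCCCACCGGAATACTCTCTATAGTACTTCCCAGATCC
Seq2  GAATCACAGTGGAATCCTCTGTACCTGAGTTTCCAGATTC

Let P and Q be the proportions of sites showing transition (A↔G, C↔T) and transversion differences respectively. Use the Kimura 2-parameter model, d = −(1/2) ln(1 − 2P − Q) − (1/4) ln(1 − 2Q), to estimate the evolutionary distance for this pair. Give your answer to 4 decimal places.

0.4743

The sequences differ at positions 2 (G/A, transition), 4 (C/T, transition), 6 (C/A, transversion), 9 (C/G, transversion), 10 (C/T, transition), 16 (A/C, transversion), 21 (C/G, transversion), 24 (T/C, transition), 25 (A/C, transversion), 26 (G/T, transversion), 27 (T/G, transversion), 29 (C/G, transversion), 32 (C/T, transition), 39 (C/T, transition).
Of the 14 differences, 6 transitions and 8 transversions over 40 sites: P = 6/40 = 0.150000, Q = 8/40 = 0.200000.
d = −0.5·ln(0.500000) − 0.25·ln(0.600000) = −0.5·(-0.693147) − 0.25·(-0.510826) = 0.4743.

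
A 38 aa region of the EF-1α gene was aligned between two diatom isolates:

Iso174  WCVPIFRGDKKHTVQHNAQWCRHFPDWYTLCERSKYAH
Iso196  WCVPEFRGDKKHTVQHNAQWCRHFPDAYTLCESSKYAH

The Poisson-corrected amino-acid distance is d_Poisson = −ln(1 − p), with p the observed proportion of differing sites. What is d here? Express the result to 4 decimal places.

Differing sites — 5:I/E; 27:W/A; 33:R/S.
p = 3/38 = 0.078947.
d = −ln(1 − 0.078947) = −ln(0.921053) = 0.0822.

0.0822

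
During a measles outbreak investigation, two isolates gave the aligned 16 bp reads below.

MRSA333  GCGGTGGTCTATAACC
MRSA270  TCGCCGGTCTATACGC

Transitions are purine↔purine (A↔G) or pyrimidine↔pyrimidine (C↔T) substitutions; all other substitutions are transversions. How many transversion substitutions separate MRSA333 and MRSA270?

The sequences differ at positions 1 (G/T, transversion), 4 (G/C, transversion), 5 (T/C, transition), 14 (A/C, transversion), 15 (C/G, transversion).
Of the 5 differences, 1 transition and 4 transversions, so the answer is 4.

4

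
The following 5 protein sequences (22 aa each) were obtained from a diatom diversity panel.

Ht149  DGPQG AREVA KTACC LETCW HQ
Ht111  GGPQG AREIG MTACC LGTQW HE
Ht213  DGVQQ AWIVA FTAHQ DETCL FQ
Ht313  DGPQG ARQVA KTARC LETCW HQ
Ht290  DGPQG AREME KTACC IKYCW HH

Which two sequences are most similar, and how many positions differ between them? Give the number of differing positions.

2

Pairwise Hamming distances:
  Ht149 vs Ht111: 7
  Ht149 vs Ht213: 10
  Ht149 vs Ht313: 2
  Ht149 vs Ht290: 6
  Ht111 vs Ht213: 16
  Ht111 vs Ht313: 9
  Ht111 vs Ht290: 9
  Ht213 vs Ht313: 10
  Ht213 vs Ht290: 15
  Ht313 vs Ht290: 8
The smallest is 2, between Ht149 and Ht313.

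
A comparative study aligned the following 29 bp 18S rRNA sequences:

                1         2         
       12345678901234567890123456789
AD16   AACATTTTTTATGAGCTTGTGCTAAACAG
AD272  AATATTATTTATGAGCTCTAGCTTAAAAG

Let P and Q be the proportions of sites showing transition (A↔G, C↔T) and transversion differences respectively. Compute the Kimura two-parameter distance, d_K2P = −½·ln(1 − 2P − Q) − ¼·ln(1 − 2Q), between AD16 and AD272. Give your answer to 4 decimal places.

The sequences differ at positions 3 (C/T, transition), 7 (T/A, transversion), 18 (T/C, transition), 19 (G/T, transversion), 20 (T/A, transversion), 24 (A/T, transversion), 27 (C/A, transversion).
Of the 7 differences, 2 transitions and 5 transversions over 29 sites: P = 2/29 = 0.068966, Q = 5/29 = 0.172414.
d = −0.5·ln(0.689654) − 0.25·ln(0.655172) = −0.5·(-0.371565) − 0.25·(-0.422857) = 0.2915.

0.2915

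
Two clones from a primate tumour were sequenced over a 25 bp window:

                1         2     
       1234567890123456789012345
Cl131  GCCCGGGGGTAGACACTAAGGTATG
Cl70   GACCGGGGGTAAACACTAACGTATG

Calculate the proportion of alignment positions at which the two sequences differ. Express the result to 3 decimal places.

0.120

Differing sites — 2:C/A; 12:G/A; 20:G/C.
There are 3 differences over 25 sites, so p = 3/25 = 0.120.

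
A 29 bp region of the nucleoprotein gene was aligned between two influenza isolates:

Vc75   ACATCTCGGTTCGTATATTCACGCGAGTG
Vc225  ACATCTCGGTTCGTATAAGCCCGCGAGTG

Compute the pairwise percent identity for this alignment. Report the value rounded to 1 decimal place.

Mismatches occur at site 18 (T/A), site 19 (T/G), site 21 (A/C).
26 of the 29 sites match, so the percent identity is 26/29 × 100 = 89.7%.

89.7%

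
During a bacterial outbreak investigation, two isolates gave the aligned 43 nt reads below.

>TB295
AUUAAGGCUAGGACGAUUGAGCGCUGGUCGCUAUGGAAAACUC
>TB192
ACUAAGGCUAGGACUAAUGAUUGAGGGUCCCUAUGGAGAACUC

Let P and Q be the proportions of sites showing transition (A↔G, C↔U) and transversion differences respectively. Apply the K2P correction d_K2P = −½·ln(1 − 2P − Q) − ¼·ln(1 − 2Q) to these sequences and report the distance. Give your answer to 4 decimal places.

0.2454

Mismatches occur at site 2 (U/C, transition), site 15 (G/U, transversion), site 17 (U/A, transversion), site 21 (G/U, transversion), site 22 (C/U, transition), site 24 (C/A, transversion), site 25 (U/G, transversion), site 30 (G/C, transversion), site 38 (A/G, transition).
Of the 9 differences, 3 transitions and 6 transversions over 43 sites: P = 3/43 = 0.069767, Q = 6/43 = 0.139535.
d = −0.5·ln(0.720931) − 0.25·ln(0.720930) = −0.5·(-0.327212) − 0.25·(-0.327213) = 0.2454.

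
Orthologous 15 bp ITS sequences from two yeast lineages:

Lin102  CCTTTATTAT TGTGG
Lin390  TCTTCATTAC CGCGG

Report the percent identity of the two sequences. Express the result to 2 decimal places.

Mismatches occur at site 1 (C→T), site 5 (T→C), site 10 (T→C), site 11 (T→C), site 13 (T→C).
10 of the 15 sites match, so the percent identity is 10/15 × 100 = 66.67%.

66.67%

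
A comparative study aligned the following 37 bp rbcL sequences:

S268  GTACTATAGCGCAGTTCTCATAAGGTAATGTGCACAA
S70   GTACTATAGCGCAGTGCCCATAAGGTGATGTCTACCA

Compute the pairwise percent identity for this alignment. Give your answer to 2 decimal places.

Differing sites — 16:T/G; 18:T/C; 27:A/G; 32:G/C; 33:C/T; 36:A/C.
31 of the 37 sites match, so the percent identity is 31/37 × 100 = 83.78%.

83.78%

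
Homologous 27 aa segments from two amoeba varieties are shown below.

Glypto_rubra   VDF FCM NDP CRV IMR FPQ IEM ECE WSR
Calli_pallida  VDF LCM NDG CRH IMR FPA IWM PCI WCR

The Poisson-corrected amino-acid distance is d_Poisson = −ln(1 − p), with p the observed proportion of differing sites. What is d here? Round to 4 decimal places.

0.3514

Differing sites — 4:F/L; 9:P/G; 12:V/H; 18:Q/A; 20:E/W; 22:E/P; 24:E/I; 26:S/C.
p = 8/27 = 0.296296.
d = −ln(1 − 0.296296) = −ln(0.703704) = 0.3514.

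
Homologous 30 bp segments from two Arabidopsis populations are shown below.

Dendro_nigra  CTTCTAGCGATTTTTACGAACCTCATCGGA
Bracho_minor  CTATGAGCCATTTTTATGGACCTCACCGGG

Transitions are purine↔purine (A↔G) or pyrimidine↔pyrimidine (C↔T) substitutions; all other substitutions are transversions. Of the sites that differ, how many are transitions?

5

Differing sites — 3:T/A (Tv); 4:C/T (Ti); 5:T/G (Tv); 9:G/C (Tv); 17:C/T (Ti); 19:A/G (Ti); 26:T/C (Ti); 30:A/G (Ti).
Of the 8 differences, 5 transitions and 3 transversions, so the answer is 5.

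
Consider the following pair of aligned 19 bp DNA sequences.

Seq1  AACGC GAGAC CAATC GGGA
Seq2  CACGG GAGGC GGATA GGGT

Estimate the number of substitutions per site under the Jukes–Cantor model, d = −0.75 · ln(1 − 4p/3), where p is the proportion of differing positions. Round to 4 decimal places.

The sequences differ at positions 1 (A/C), 5 (C/G), 9 (A/G), 11 (C/G), 12 (A/G), 15 (C/A), 19 (A/T).
p = 7/19 = 0.368421.
d = −0.75 · ln(1 − (4/3)·0.368421) = −0.75 · ln(0.508772) = −0.75 · (-0.675755) = 0.5068.

0.5068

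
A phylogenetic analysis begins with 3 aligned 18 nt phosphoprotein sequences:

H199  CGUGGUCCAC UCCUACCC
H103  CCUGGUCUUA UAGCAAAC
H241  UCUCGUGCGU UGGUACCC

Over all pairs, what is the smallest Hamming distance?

Pairwise Hamming distances:
  H199 vs H103: 9
  H199 vs H241: 8
  H103 vs H241: 10
The smallest is 8, between H199 and H241.

8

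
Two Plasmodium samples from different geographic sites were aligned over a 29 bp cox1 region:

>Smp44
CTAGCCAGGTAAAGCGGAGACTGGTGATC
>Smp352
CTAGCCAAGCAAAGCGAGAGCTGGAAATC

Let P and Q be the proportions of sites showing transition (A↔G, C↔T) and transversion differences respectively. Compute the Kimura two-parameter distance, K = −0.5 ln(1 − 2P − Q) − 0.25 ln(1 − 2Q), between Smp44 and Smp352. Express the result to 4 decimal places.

0.3820

Mismatches occur at site 8 (G→A, transition), site 10 (T→C, transition), site 17 (G→A, transition), site 18 (A→G, transition), site 19 (G→A, transition), site 20 (A→G, transition), site 25 (T→A, transversion), site 26 (G→A, transition).
Of the 8 differences, 7 transitions and 1 transversion over 29 sites: P = 7/29 = 0.241379, Q = 1/29 = 0.034483.
d = −0.5·ln(0.482759) − 0.25·ln(0.931034) = −0.5·(-0.728238) − 0.25·(-0.071459) = 0.3820.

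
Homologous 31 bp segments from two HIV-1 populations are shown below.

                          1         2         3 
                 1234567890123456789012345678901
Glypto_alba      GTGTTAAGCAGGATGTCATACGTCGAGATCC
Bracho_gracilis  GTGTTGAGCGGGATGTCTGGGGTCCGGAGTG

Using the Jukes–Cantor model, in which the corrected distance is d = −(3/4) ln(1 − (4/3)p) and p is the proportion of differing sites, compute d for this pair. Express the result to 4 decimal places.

0.4806

Differing sites — 6:A/G; 10:A/G; 18:A/T; 19:T/G; 20:A/G; 21:C/G; 25:G/C; 26:A/G; 29:T/G; 30:C/T; 31:C/G.
p = 11/31 = 0.354839.
d = −0.75 · ln(1 − (4/3)·0.354839) = −0.75 · ln(0.526881) = −0.75 · (-0.640781) = 0.4806.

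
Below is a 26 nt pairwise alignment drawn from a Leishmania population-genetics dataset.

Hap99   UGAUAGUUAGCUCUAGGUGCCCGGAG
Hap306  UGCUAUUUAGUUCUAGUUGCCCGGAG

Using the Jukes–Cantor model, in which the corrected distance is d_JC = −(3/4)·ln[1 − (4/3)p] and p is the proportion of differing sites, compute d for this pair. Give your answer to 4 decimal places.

The sequences differ at positions 3 (A/C), 6 (G/U), 11 (C/U), 17 (G/U).
p = 4/26 = 0.153846.
d = −0.75 · ln(1 − (4/3)·0.153846) = −0.75 · ln(0.794872) = −0.75 · (-0.229574) = 0.1722.

0.1722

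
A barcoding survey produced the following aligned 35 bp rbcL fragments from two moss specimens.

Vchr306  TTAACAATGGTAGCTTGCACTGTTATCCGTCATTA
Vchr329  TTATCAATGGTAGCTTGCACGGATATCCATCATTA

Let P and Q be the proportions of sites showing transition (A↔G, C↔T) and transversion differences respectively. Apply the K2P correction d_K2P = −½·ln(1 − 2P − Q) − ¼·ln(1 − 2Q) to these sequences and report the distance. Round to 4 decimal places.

Differing sites — 4:A/T (Tv); 21:T/G (Tv); 23:T/A (Tv); 29:G/A (Ti).
Of the 4 differences, 1 transition and 3 transversions over 35 sites: P = 1/35 = 0.028571, Q = 3/35 = 0.085714.
d = −0.5·ln(0.857144) − 0.25·ln(0.828572) = −0.5·(-0.154149) − 0.25·(-0.188052) = 0.1241.

0.1241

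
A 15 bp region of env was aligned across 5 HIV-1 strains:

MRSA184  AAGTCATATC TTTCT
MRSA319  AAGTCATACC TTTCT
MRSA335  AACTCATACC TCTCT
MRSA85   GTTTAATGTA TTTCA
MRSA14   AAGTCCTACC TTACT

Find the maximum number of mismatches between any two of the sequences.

10

Pairwise Hamming distances:
  MRSA184 vs MRSA319: 1
  MRSA184 vs MRSA335: 3
  MRSA184 vs MRSA85: 7
  MRSA184 vs MRSA14: 3
  MRSA319 vs MRSA335: 2
  MRSA319 vs MRSA85: 8
  MRSA319 vs MRSA14: 2
  MRSA335 vs MRSA85: 9
  MRSA335 vs MRSA14: 4
  MRSA85 vs MRSA14: 10
The largest is 10, between MRSA85 and MRSA14.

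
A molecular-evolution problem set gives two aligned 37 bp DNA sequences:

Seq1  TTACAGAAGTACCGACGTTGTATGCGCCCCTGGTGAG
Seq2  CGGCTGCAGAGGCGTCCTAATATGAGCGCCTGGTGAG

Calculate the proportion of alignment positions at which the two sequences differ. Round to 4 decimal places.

Mismatches occur at site 1 (T↔C), site 2 (T↔G), site 3 (A↔G), site 5 (A↔T), site 7 (A↔C), site 10 (T↔A), site 11 (A↔G), site 12 (C↔G), site 15 (A↔T), site 17 (G↔C), site 19 (T↔A), site 20 (G↔A), site 25 (C↔A), site 28 (C↔G).
There are 14 differences over 37 sites, so p = 14/37 = 0.3784.

0.3784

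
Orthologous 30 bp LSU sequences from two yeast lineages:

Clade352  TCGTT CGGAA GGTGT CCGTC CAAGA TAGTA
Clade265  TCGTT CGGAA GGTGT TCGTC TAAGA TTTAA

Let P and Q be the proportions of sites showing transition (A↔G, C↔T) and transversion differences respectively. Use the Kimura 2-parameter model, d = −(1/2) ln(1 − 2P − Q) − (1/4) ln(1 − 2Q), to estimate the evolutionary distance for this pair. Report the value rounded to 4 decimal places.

0.1886

Differing sites — 16:C/T (Ti); 21:C/T (Ti); 27:A/T (Tv); 28:G/T (Tv); 29:T/A (Tv).
Of the 5 differences, 2 transitions and 3 transversions over 30 sites: P = 2/30 = 0.066667, Q = 3/30 = 0.100000.
d = −0.5·ln(0.766666) − 0.25·ln(0.800000) = −0.5·(-0.265704) − 0.25·(-0.223144) = 0.1886.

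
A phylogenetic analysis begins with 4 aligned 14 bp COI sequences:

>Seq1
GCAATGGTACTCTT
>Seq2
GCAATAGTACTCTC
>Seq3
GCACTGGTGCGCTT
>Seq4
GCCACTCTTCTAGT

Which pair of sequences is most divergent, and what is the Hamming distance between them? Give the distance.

Pairwise Hamming distances:
  Seq1 vs Seq2: 2
  Seq1 vs Seq3: 3
  Seq1 vs Seq4: 7
  Seq2 vs Seq3: 5
  Seq2 vs Seq4: 8
  Seq3 vs Seq4: 9
The largest is 9, between Seq3 and Seq4.

9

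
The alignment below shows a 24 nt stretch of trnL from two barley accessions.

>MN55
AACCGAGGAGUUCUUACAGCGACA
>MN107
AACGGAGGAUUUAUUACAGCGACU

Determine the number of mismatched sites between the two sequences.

Mismatches occur at site 4 (C/G), site 10 (G/U), site 13 (C/A), site 24 (A/U).
That gives 4 mismatches out of 24 aligned sites, so the Hamming distance is 4.

4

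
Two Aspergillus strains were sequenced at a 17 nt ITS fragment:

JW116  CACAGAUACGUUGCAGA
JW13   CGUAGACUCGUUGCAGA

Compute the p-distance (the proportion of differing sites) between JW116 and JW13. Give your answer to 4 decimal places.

0.2353

Mismatches occur at site 2 (A→G), site 3 (C→U), site 7 (U→C), site 8 (A→U).
There are 4 differences over 17 sites, so p = 4/17 = 0.2353.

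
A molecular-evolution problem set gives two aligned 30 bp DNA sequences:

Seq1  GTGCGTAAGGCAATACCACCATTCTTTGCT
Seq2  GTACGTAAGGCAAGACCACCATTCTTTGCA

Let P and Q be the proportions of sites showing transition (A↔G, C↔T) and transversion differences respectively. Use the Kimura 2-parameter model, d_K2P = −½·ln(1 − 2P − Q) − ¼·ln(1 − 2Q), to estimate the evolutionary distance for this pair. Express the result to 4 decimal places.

0.1073

Differing sites — 3:G/A (Ti); 14:T/G (Tv); 30:T/A (Tv).
Of the 3 differences, 1 transition and 2 transversions over 30 sites: P = 1/30 = 0.033333, Q = 2/30 = 0.066667.
d = −0.5·ln(0.866667) − 0.25·ln(0.866666) = −0.5·(-0.143100) − 0.25·(-0.143102) = 0.1073.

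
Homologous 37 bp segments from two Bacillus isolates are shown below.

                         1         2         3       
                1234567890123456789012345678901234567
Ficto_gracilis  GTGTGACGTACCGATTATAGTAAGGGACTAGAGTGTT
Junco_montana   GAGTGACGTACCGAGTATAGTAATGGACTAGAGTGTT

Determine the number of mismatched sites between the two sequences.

3

Differing sites — 2:T/A; 15:T/G; 24:G/T.
That gives 3 mismatches out of 37 aligned sites, so the Hamming distance is 3.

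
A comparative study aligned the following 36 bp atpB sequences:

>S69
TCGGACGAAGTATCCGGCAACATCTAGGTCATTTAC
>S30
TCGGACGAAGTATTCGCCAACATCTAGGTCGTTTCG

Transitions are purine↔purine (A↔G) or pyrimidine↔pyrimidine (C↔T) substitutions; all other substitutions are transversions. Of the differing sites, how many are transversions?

Differing sites — 14:C/T (Ti); 17:G/C (Tv); 31:A/G (Ti); 35:A/C (Tv); 36:C/G (Tv).
Of the 5 differences, 2 transitions and 3 transversions, so the answer is 3.

3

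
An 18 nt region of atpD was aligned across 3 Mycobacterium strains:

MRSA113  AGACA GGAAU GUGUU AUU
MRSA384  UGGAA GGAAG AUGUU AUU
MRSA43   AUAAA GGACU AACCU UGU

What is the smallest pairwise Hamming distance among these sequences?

Pairwise Hamming distances:
  MRSA113 vs MRSA384: 5
  MRSA113 vs MRSA43: 9
  MRSA384 vs MRSA43: 10
The smallest is 5, between MRSA113 and MRSA384.

5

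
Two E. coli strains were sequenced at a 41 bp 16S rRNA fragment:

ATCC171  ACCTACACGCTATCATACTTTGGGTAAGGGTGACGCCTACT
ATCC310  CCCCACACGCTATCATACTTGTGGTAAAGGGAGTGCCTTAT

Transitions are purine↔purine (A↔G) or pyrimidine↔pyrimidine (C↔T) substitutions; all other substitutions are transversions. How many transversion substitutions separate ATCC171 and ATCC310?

Mismatches occur at site 1 (A→C, transversion), site 4 (T→C, transition), site 21 (T→G, transversion), site 22 (G→T, transversion), site 28 (G→A, transition), site 31 (T→G, transversion), site 32 (G→A, transition), site 33 (A→G, transition), site 34 (C→T, transition), site 39 (A→T, transversion), site 40 (C→A, transversion).
Of the 11 differences, 5 transitions and 6 transversions, so the answer is 6.

6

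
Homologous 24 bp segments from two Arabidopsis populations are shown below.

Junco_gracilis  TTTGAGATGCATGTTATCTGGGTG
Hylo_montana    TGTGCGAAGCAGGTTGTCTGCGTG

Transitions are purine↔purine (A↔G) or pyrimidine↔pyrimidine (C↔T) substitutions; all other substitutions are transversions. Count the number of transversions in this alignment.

Differing sites — 2:T/G (Tv); 5:A/C (Tv); 8:T/A (Tv); 12:T/G (Tv); 16:A/G (Ti); 21:G/C (Tv).
Of the 6 differences, 1 transition and 5 transversions, so the answer is 5.

5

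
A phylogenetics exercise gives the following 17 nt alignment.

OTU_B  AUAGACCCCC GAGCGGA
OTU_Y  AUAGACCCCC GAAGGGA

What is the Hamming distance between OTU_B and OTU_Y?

Differing sites — 13:G/A; 14:C/G.
That gives 2 mismatches out of 17 aligned sites, so the Hamming distance is 2.

2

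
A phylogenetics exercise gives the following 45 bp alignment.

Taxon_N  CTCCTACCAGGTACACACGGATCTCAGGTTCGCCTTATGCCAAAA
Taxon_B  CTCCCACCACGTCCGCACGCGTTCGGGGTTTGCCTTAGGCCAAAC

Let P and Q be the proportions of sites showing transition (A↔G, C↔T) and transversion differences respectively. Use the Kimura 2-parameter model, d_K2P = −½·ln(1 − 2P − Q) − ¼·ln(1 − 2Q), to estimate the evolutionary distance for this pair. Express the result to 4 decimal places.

Differing sites — 5:T/C (Ti); 10:G/C (Tv); 13:A/C (Tv); 15:A/G (Ti); 20:G/C (Tv); 21:A/G (Ti); 23:C/T (Ti); 24:T/C (Ti); 25:C/G (Tv); 26:A/G (Ti); 31:C/T (Ti); 38:T/G (Tv); 45:A/C (Tv).
Of the 13 differences, 7 transitions and 6 transversions over 45 sites: P = 7/45 = 0.155556, Q = 6/45 = 0.133333.
d = −0.5·ln(0.555555) − 0.25·ln(0.733334) = −0.5·(-0.587788) − 0.25·(-0.310154) = 0.3714.

0.3714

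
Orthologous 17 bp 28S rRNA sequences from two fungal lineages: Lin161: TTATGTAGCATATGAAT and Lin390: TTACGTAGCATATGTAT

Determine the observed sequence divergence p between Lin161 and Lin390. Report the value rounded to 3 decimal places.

0.118

Differing sites — 4:T/C; 15:A/T.
There are 2 differences over 17 sites, so p = 2/17 = 0.118.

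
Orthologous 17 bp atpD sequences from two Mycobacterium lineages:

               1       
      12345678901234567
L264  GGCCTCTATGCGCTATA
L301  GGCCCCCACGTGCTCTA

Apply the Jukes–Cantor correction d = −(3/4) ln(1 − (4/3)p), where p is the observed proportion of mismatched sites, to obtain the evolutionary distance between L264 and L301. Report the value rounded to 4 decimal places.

The sequences differ at positions 5 (T/C), 7 (T/C), 9 (T/C), 11 (C/T), 15 (A/C).
p = 5/17 = 0.294118.
d = −0.75 · ln(1 − (4/3)·0.294118) = −0.75 · ln(0.607843) = −0.75 · (-0.497839) = 0.3734.

0.3734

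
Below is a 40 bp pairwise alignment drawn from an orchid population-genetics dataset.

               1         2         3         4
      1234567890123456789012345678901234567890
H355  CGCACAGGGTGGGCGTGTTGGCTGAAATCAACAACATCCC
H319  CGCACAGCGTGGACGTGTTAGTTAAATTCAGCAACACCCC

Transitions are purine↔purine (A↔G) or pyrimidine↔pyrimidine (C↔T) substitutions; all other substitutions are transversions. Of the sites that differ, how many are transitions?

Mismatches occur at site 8 (G→C, transversion), site 13 (G→A, transition), site 20 (G→A, transition), site 22 (C→T, transition), site 24 (G→A, transition), site 27 (A→T, transversion), site 31 (A→G, transition), site 37 (T→C, transition).
Of the 8 differences, 6 transitions and 2 transversions, so the answer is 6.

6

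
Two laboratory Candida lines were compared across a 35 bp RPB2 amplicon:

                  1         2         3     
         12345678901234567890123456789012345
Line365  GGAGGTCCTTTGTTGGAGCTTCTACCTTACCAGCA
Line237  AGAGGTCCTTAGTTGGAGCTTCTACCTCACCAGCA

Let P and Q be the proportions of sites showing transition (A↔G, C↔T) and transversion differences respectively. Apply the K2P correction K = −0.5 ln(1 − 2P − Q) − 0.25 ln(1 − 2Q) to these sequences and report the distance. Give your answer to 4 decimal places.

Mismatches occur at site 1 (G/A, transition), site 11 (T/A, transversion), site 28 (T/C, transition).
Of the 3 differences, 2 transitions and 1 transversion over 35 sites: P = 2/35 = 0.057143, Q = 1/35 = 0.028571.
d = −0.5·ln(0.857143) − 0.25·ln(0.942858) = −0.5·(-0.154151) − 0.25·(-0.058840) = 0.0918.

0.0918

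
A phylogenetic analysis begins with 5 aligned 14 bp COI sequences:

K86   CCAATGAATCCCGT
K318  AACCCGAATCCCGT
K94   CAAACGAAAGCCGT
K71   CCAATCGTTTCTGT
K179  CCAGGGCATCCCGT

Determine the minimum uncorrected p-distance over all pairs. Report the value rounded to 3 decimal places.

Pairwise Hamming distances:
  K86 vs K318: 5
  K86 vs K94: 4
  K86 vs K71: 5
  K86 vs K179: 3
  K318 vs K94: 5
  K318 vs K71: 10
  K318 vs K179: 6
  K94 vs K71: 8
  K94 vs K179: 6
  K71 vs K179: 7
The smallest is 3 mismatches, between K86 and K179; p = 3/14 = 0.214.

0.214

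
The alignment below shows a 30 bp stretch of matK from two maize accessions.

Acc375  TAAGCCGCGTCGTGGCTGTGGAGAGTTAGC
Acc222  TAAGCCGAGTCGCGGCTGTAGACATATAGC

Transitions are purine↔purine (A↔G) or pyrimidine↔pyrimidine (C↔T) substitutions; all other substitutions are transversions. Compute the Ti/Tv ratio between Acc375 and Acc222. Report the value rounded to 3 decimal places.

0.500

The sequences differ at positions 8 (C/A, transversion), 13 (T/C, transition), 20 (G/A, transition), 23 (G/C, transversion), 25 (G/T, transversion), 26 (T/A, transversion).
Of the 6 differences, 2 transitions and 4 transversions, so Ti/Tv = 2/4 = 0.500.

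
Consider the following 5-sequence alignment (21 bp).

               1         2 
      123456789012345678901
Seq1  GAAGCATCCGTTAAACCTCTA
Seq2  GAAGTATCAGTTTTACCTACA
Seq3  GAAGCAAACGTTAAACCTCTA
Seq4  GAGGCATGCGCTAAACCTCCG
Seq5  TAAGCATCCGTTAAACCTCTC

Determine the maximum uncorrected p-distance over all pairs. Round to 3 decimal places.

Pairwise Hamming distances:
  Seq1 vs Seq2: 6
  Seq1 vs Seq3: 2
  Seq1 vs Seq4: 5
  Seq1 vs Seq5: 2
  Seq2 vs Seq3: 8
  Seq2 vs Seq4: 9
  Seq2 vs Seq5: 8
  Seq3 vs Seq4: 6
  Seq3 vs Seq5: 4
  Seq4 vs Seq5: 6
The largest is 9 mismatches, between Seq2 and Seq4; p = 9/21 = 0.429.

0.429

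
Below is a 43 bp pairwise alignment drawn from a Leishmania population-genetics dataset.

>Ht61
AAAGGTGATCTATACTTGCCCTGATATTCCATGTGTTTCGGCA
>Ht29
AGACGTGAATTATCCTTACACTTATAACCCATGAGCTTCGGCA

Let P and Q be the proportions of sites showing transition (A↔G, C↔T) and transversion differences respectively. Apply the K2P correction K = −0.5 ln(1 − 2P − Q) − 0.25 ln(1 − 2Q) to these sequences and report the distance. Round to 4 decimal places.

Mismatches occur at site 2 (A→G, transition), site 4 (G→C, transversion), site 9 (T→A, transversion), site 10 (C→T, transition), site 14 (A→C, transversion), site 18 (G→A, transition), site 20 (C→A, transversion), site 23 (G→T, transversion), site 27 (T→A, transversion), site 28 (T→C, transition), site 34 (T→A, transversion), site 36 (T→C, transition).
Of the 12 differences, 5 transitions and 7 transversions over 43 sites: P = 5/43 = 0.116279, Q = 7/43 = 0.162791.
d = −0.5·ln(0.604651) − 0.25·ln(0.674418) = −0.5·(-0.503104) − 0.25·(-0.393905) = 0.3500.

0.3500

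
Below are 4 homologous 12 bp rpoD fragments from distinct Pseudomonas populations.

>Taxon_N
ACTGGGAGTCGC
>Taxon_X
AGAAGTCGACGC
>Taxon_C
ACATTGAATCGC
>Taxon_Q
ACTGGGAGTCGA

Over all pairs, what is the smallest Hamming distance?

1

Pairwise Hamming distances:
  Taxon_N vs Taxon_X: 6
  Taxon_N vs Taxon_C: 4
  Taxon_N vs Taxon_Q: 1
  Taxon_X vs Taxon_C: 7
  Taxon_X vs Taxon_Q: 7
  Taxon_C vs Taxon_Q: 5
The smallest is 1, between Taxon_N and Taxon_Q.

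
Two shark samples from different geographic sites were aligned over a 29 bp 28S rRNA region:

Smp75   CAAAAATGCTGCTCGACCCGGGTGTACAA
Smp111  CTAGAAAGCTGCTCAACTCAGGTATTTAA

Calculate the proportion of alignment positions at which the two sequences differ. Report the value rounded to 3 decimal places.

0.310

Differing sites — 2:A/T; 4:A/G; 7:T/A; 15:G/A; 18:C/T; 20:G/A; 24:G/A; 26:A/T; 27:C/T.
There are 9 differences over 29 sites, so p = 9/29 = 0.310.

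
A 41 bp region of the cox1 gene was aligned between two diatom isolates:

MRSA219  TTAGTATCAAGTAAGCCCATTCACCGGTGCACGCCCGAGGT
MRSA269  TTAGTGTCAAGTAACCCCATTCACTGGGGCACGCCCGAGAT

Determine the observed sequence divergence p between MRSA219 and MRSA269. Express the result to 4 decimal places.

0.1220

Differing sites — 6:A/G; 15:G/C; 25:C/T; 28:T/G; 40:G/A.
There are 5 differences over 41 sites, so p = 5/41 = 0.1220.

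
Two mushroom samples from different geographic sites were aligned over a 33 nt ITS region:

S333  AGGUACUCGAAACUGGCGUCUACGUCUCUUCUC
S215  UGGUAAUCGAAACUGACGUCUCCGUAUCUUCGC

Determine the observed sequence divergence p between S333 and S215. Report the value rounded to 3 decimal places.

The sequences differ at positions 1 (A/U), 6 (C/A), 16 (G/A), 22 (A/C), 26 (C/A), 32 (U/G).
There are 6 differences over 33 sites, so p = 6/33 = 0.182.

0.182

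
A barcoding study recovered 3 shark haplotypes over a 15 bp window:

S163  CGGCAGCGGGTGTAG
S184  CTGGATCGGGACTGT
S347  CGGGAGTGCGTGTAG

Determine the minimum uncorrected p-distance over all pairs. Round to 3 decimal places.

0.200

Pairwise Hamming distances:
  S163 vs S184: 7
  S163 vs S347: 3
  S184 vs S347: 8
The smallest is 3 mismatches, between S163 and S347; p = 3/15 = 0.200.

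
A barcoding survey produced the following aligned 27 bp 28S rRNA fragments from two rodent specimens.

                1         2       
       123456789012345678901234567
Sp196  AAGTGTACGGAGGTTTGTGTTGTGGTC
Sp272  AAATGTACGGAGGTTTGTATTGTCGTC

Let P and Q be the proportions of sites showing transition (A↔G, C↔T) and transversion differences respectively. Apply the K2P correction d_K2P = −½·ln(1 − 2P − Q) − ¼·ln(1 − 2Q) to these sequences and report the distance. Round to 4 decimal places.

Mismatches occur at site 3 (G↔A, transition), site 19 (G↔A, transition), site 24 (G↔C, transversion).
Of the 3 differences, 2 transitions and 1 transversion over 27 sites: P = 2/27 = 0.074074, Q = 1/27 = 0.037037.
d = −0.5·ln(0.814815) − 0.25·ln(0.925926) = −0.5·(-0.204794) − 0.25·(-0.076961) = 0.1216.

0.1216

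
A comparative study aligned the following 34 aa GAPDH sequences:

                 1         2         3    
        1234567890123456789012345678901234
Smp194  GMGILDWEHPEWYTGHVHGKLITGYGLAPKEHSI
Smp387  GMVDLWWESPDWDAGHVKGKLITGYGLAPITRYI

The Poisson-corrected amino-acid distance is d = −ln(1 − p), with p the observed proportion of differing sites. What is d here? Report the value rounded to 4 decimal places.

0.4353

Differing sites — 3:G/V; 4:I/D; 6:D/W; 9:H/S; 11:E/D; 13:Y/D; 14:T/A; 18:H/K; 30:K/I; 31:E/T; 32:H/R; 33:S/Y.
p = 12/34 = 0.352941.
d = −ln(1 − 0.352941) = −ln(0.647059) = 0.4353.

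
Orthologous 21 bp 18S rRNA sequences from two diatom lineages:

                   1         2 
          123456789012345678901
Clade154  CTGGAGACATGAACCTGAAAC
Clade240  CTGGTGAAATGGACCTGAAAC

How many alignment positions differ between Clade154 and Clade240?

3

The sequences differ at positions 5 (A/T), 8 (C/A), 12 (A/G).
That gives 3 mismatches out of 21 aligned sites, so the Hamming distance is 3.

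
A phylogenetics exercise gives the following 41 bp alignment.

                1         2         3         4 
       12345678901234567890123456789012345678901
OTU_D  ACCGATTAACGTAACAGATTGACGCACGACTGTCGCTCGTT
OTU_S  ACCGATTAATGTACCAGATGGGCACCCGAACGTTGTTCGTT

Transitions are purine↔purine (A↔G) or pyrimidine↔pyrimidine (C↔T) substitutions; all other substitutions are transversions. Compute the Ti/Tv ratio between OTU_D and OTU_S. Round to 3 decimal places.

Differing sites — 10:C/T (Ti); 14:A/C (Tv); 20:T/G (Tv); 22:A/G (Ti); 24:G/A (Ti); 26:A/C (Tv); 30:C/A (Tv); 31:T/C (Ti); 34:C/T (Ti); 36:C/T (Ti).
Of the 10 differences, 6 transitions and 4 transversions, so Ti/Tv = 6/4 = 1.500.

1.500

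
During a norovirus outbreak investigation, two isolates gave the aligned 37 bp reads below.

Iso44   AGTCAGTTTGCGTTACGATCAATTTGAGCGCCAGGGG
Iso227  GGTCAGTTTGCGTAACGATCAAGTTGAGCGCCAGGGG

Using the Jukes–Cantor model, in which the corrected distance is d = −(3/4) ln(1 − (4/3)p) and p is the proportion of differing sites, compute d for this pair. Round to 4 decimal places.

0.0858

Mismatches occur at site 1 (A→G), site 14 (T→A), site 23 (T→G).
p = 3/37 = 0.081081.
d = −0.75 · ln(1 − (4/3)·0.081081) = −0.75 · ln(0.891892) = −0.75 · (-0.114410) = 0.0858.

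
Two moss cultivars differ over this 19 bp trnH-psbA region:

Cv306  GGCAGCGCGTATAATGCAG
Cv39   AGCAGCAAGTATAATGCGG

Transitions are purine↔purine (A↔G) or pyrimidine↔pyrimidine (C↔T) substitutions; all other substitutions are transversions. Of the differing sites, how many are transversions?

1

The sequences differ at positions 1 (G/A, transition), 7 (G/A, transition), 8 (C/A, transversion), 18 (A/G, transition).
Of the 4 differences, 3 transitions and 1 transversion, so the answer is 1.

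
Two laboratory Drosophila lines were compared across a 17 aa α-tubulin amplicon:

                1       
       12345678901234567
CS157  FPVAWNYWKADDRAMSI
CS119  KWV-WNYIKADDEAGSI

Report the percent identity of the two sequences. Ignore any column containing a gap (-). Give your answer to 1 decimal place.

Excluding the 1 gap column leaves 16 comparable sites.
Differing sites — 1:F/K; 2:P/W; 8:W/I; 13:R/E; 15:M/G.
11 of the 16 comparable sites match, so the percent identity is 11/16 × 100 = 68.8%.

68.8%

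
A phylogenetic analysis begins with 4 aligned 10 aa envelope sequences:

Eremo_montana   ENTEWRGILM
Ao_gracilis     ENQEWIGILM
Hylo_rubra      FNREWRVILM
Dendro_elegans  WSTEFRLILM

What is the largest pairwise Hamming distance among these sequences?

6

Pairwise Hamming distances:
  Eremo_montana vs Ao_gracilis: 2
  Eremo_montana vs Hylo_rubra: 3
  Eremo_montana vs Dendro_elegans: 4
  Ao_gracilis vs Hylo_rubra: 4
  Ao_gracilis vs Dendro_elegans: 6
  Hylo_rubra vs Dendro_elegans: 5
The largest is 6, between Ao_gracilis and Dendro_elegans.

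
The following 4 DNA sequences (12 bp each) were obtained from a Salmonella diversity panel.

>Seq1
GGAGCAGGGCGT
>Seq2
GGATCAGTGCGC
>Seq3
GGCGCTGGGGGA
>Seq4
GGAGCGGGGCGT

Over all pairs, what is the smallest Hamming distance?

Pairwise Hamming distances:
  Seq1 vs Seq2: 3
  Seq1 vs Seq3: 4
  Seq1 vs Seq4: 1
  Seq2 vs Seq3: 6
  Seq2 vs Seq4: 4
  Seq3 vs Seq4: 4
The smallest is 1, between Seq1 and Seq4.

1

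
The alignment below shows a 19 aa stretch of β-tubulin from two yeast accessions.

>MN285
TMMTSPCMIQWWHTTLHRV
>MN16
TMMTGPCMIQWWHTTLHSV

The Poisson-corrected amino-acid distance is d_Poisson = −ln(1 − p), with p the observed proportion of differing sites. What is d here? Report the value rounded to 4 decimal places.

0.1112

Mismatches occur at site 5 (S/G), site 18 (R/S).
p = 2/19 = 0.105263.
d = −ln(1 − 0.105263) = −ln(0.894737) = 0.1112.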